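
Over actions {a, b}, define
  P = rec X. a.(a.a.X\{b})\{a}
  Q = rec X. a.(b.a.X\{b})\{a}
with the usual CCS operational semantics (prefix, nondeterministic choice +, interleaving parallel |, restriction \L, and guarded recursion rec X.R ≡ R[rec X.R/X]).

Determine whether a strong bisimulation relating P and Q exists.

not bisimilar

P's transition system — 2 states:
  m0 = rec X. a.(a.a.X\{b})\{a} :: =a=> m1
  m1 = (a.a.(rec X. a.(a.a.X\{b})\{a})\{b})\{a} :: (no moves)
Q's transition system — 3 states:
  n0 = rec X. a.(b.a.X\{b})\{a} :: =a=> n1
  n1 = (b.a.(rec X. a.(b.a.X\{b})\{a})\{b})\{a} :: =b=> n2
  n2 = (a.(rec X. a.(b.a.X\{b})\{a})\{b})\{a} :: (no moves)
Partition-refinement fixed point:
  B0 = {m0}
  B1 = {m1, n2}
  B2 = {n0}
  B3 = {n1}
m0 ∈ B0, n0 ∈ B2 → different blocks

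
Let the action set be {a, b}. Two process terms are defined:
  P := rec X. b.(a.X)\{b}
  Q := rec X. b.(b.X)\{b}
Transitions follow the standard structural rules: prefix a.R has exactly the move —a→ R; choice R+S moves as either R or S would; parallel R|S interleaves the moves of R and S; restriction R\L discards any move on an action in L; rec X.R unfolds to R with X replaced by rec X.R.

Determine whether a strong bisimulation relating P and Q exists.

Reachable graph of P (3 states):
  u0 = rec X. b.(a.X)\{b} :: -b-> u1
  u1 = (a.(rec X. b.(a.X)\{b}))\{b} :: -a-> u2
  u2 = (rec X. b.(a.X)\{b})\{b} :: (no moves)
Reachable graph of Q (2 states):
  v0 = rec X. b.(b.X)\{b} :: -b-> v1
  v1 = (b.(rec X. b.(b.X)\{b}))\{b} :: (no moves)
Partition-refinement fixed point:
  B0 = {u0}
  B1 = {u1}
  B2 = {u2, v1}
  B3 = {v0}
u0 ∈ B0, v0 ∈ B3 → different blocks

not bisimilar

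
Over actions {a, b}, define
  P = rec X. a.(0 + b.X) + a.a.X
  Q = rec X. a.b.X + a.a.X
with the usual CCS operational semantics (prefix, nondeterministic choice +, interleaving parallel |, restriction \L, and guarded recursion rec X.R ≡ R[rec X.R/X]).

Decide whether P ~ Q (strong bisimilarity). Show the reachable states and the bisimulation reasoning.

P's transition system — 3 states:
  u0 = rec X. a.(0 + b.X) + a.a.X has moves --a--▸ u1, --a--▸ u2
  u1 = 0 + b.(rec X. a.(0 + b.X) + a.a.X) has moves --b--▸ u0
  u2 = a.(rec X. a.(0 + b.X) + a.a.X) has moves --a--▸ u0
Q's transition system — 3 states:
  v0 = rec X. a.b.X + a.a.X has moves --a--▸ v1, --a--▸ v2
  v1 = a.(rec X. a.b.X + a.a.X) has moves --a--▸ v0
  v2 = b.(rec X. a.b.X + a.a.X) has moves --b--▸ v0
Partition-refinement fixed point:
  B0 = {u0, v0}
  B1 = {u2, v1}
  B2 = {u1, v2}
u0 ∈ B0, v0 ∈ B0 → same block

bisimilar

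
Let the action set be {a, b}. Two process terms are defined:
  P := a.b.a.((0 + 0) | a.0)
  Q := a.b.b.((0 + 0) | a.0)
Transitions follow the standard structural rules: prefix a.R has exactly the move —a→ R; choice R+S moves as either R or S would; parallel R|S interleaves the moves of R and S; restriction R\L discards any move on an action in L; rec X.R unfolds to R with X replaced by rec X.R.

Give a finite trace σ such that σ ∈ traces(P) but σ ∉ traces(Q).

Reachable graph of P (5 states):
  u0 = a.b.a.((0 + 0) | a.0) :: -a-> u1
  u1 = b.a.((0 + 0) | a.0) :: -b-> u2
  u2 = a.((0 + 0) | a.0) :: -a-> u3
  u3 = (0 + 0) | a.0 :: -a-> u4
  u4 = (0 + 0) | 0 :: deadlocked
Reachable graph of Q (5 states):
  v0 = a.b.b.((0 + 0) | a.0) :: -a-> v1
  v1 = b.b.((0 + 0) | a.0) :: -b-> v2
  v2 = b.((0 + 0) | a.0) :: -b-> v3
  v3 = (0 + 0) | a.0 :: -a-> v4
  v4 = (0 + 0) | 0 :: deadlocked
Trace ⟨aba⟩ through P, begin at {u0}:
  step 1 (a): {u1}
  step 2 (b): {u2}
  step 3 (a): {u3}
  P completes σ.
Trace ⟨aba⟩ through Q, begin at {v0}:
  step 1 (a): {v1}
  step 2 (b): {v2}
  step 3 (a): ∅  — Q cannot continue

aba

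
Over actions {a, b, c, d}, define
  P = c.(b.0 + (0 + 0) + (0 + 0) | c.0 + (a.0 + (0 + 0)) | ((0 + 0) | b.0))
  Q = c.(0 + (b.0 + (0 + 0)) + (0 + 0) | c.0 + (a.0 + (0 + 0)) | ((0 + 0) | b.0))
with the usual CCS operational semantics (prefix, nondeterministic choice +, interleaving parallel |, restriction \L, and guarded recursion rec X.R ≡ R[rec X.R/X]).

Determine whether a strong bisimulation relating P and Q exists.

bisimilar

LTS(P): 7 reachable states
  s0 = c.(b.0 + (0 + 0) + (0 + 0) | c.0 + (a.0 + (0 + 0)) | ((0 + 0) | b.0)) has moves —c→ s1
  s1 = b.0 + (0 + 0) + (0 + 0) | c.0 + (a.0 + (0 + 0)) | ((0 + 0) | b.0) has moves —a→ s2, —b→ s3, —b→ s4, —c→ s5
  s2 = 0 | ((0 + 0) | b.0) has moves —b→ s6
  s3 = (a.0 + (0 + 0)) | ((0 + 0) | 0) has moves —a→ s6
  s4 = 0 has moves ·
  s5 = (0 + 0) | 0 has moves ·
  s6 = 0 | ((0 + 0) | 0) has moves ·
LTS(Q): 7 reachable states
  t0 = c.(0 + (b.0 + (0 + 0)) + (0 + 0) | c.0 + (a.0 + (0 + 0)) | ((0 + 0) | b.0)) has moves —c→ t1
  t1 = 0 + (b.0 + (0 + 0)) + (0 + 0) | c.0 + (a.0 + (0 + 0)) | ((0 + 0) | b.0) has moves —a→ t2, —b→ t3, —b→ t4, —c→ t5
  t2 = 0 | ((0 + 0) | b.0) has moves —b→ t6
  t3 = (a.0 + (0 + 0)) | ((0 + 0) | 0) has moves —a→ t6
  t4 = 0 has moves ·
  t5 = (0 + 0) | 0 has moves ·
  t6 = 0 | ((0 + 0) | 0) has moves ·
Coarsest stable partition (strong bisimilarity classes):
  B0 = {s0, t0}
  B1 = {s1, t1}
  B2 = {s4, s5, s6, t4, t5, t6}
  B3 = {s2, t2}
  B4 = {s3, t3}
s0 ∈ B0, t0 ∈ B0 → same block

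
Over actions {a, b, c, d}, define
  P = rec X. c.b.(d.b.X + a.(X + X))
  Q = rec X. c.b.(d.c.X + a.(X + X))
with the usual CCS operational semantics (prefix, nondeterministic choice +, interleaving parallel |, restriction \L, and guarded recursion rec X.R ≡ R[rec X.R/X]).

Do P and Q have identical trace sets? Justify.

Reachable graph of P (5 states):
  m0 = rec X. c.b.(d.b.X + a.(X + X)) :: --c--▸ m1
  m1 = b.(d.b.(rec X. c.b.(d.b.X + a.(X + X))) + a.((rec X. c.b.(d.b.X + a.(X + X))) + (rec X. c.b.(d.b.X + a.(X + X))))) :: --b--▸ m2
  m2 = d.b.(rec X. c.b.(d.b.X + a.(X + X))) + a.((rec X. c.b.(d.b.X + a.(X + X))) + (rec X. c.b.(d.b.X + a.(X + X)))) :: --a--▸ m3, --d--▸ m4
  m3 = (rec X. c.b.(d.b.X + a.(X + X))) + (rec X. c.b.(d.b.X + a.(X + X))) :: --c--▸ m1
  m4 = b.(rec X. c.b.(d.b.X + a.(X + X))) :: --b--▸ m0
Reachable graph of Q (5 states):
  n0 = rec X. c.b.(d.c.X + a.(X + X)) :: --c--▸ n1
  n1 = b.(d.c.(rec X. c.b.(d.c.X + a.(X + X))) + a.((rec X. c.b.(d.c.X + a.(X + X))) + (rec X. c.b.(d.c.X + a.(X + X))))) :: --b--▸ n2
  n2 = d.c.(rec X. c.b.(d.c.X + a.(X + X))) + a.((rec X. c.b.(d.c.X + a.(X + X))) + (rec X. c.b.(d.c.X + a.(X + X)))) :: --a--▸ n3, --d--▸ n4
  n3 = (rec X. c.b.(d.c.X + a.(X + X))) + (rec X. c.b.(d.c.X + a.(X + X))) :: --c--▸ n1
  n4 = c.(rec X. c.b.(d.c.X + a.(X + X))) :: --c--▸ n0
Trace ⟨cbdb⟩ through P, begin at {m0}:
  [1] c ⇒ {m1}
  [2] b ⇒ {m2}
  [3] d ⇒ {m4}
  [4] b ⇒ {m0}
  — P admits the full trace.
Trace ⟨cbdb⟩ through Q, begin at {n0}:
  [1] c ⇒ {n1}
  [2] b ⇒ {n2}
  [3] d ⇒ {n4}
  [4] b ⇒ ∅  — Q cannot continue

NO — witness ⟨cbdb⟩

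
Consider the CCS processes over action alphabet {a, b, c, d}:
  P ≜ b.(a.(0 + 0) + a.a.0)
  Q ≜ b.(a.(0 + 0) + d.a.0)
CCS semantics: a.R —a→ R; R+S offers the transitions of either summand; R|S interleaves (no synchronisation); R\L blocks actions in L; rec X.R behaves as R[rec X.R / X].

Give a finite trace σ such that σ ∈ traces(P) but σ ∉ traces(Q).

LTS(P): 5 reachable states
  s0 = b.(a.(0 + 0) + a.a.0) → ··b··> s1
  s1 = a.(0 + 0) + a.a.0 → ··a··> s2, ··a··> s3
  s2 = 0 + 0 → stopped
  s3 = a.0 → ··a··> s4
  s4 = 0 → stopped
LTS(Q): 5 reachable states
  t0 = b.(a.(0 + 0) + d.a.0) → ··b··> t1
  t1 = a.(0 + 0) + d.a.0 → ··a··> t2, ··d··> t3
  t2 = 0 + 0 → stopped
  t3 = a.0 → ··a··> t4
  t4 = 0 → stopped
Trace ⟨baa⟩ through P, begin at {s0}:
  step 1 (b): {s1}
  step 2 (a): {s2, s3}
  step 3 (a): {s4}
  — P admits the full trace.
Trace ⟨baa⟩ through Q, begin at {t0}:
  step 1 (b): {t1}
  step 2 (a): {t2}
  step 3 (a): ∅  — Q cannot continue

baa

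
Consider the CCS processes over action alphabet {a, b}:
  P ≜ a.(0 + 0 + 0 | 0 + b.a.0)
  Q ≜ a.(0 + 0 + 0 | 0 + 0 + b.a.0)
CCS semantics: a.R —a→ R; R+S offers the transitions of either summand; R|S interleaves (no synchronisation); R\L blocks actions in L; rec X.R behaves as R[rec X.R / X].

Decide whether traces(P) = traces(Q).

Reachable graph of P (4 states):
  s0 = a.(0 + 0 + 0 | 0 + b.a.0) | ··a··> s1
  s1 = 0 + 0 + 0 | 0 + b.a.0 | ··b··> s2
  s2 = a.0 | ··a··> s3
  s3 = 0 | deadlocked
Reachable graph of Q (4 states):
  t0 = a.(0 + 0 + 0 | 0 + 0 + b.a.0) | ··a··> t1
  t1 = 0 + 0 + 0 | 0 + 0 + b.a.0 | ··b··> t2
  t2 = a.0 | ··a··> t3
  t3 = 0 | deadlocked
Bisimilarity quotient blocks:
  B0 = {s0, t0}
  B1 = {s1, t1}
  B2 = {s2, t2}
  B3 = {s3, t3}
s0 ∈ B0, t0 ∈ B0 → same block
Bisimilar ⇒ trace-equivalent.

trace-equivalent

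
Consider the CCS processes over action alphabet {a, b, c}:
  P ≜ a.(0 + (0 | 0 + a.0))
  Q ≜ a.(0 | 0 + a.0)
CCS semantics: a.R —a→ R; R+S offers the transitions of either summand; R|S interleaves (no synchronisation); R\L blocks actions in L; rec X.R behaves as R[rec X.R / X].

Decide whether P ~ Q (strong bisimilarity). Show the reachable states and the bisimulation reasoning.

P's transition system — 3 states:
  m0 = a.(0 + (0 | 0 + a.0)) has moves -a-> m1
  m1 = 0 + (0 | 0 + a.0) has moves -a-> m2
  m2 = 0 has moves deadlocked
Q's transition system — 3 states:
  n0 = a.(0 | 0 + a.0) has moves -a-> n1
  n1 = 0 | 0 + a.0 has moves -a-> n2
  n2 = 0 has moves deadlocked
Partition-refinement fixed point:
  B0 = {m0, n0}
  B1 = {m1, n1}
  B2 = {m2, n2}
m0 ∈ B0, n0 ∈ B0 → same block

bisimilar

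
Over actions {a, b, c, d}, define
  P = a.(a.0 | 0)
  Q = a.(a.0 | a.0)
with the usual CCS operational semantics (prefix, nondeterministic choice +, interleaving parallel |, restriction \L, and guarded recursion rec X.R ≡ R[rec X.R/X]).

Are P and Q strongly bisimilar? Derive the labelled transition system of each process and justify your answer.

P ≁ Q

Reachable graph of P (3 states):
  m0 = a.(a.0 | 0) ⊢ -a-> m1
  m1 = a.0 | 0 ⊢ -a-> m2
  m2 = 0 | 0 ⊢ deadlocked
Reachable graph of Q (5 states):
  n0 = a.(a.0 | a.0) ⊢ -a-> n1
  n1 = a.0 | a.0 ⊢ -a-> n2, -a-> n3
  n2 = 0 | a.0 ⊢ -a-> n4
  n3 = a.0 | 0 ⊢ -a-> n4
  n4 = 0 | 0 ⊢ deadlocked
Bisimilarity quotient blocks:
  B0 = {m0, n1}
  B1 = {m1, n2, n3}
  B2 = {m2, n4}
  B3 = {n0}
m0 ∈ B0, n0 ∈ B3 → different blocks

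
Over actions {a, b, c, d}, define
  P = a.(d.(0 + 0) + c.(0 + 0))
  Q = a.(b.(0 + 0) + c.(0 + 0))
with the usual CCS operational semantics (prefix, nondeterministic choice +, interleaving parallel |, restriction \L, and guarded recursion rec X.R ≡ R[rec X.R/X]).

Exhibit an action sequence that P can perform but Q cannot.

ad

P's transition system — 3 states:
  s0 = a.(d.(0 + 0) + c.(0 + 0)) | --a--▸ s1
  s1 = d.(0 + 0) + c.(0 + 0) | --c--▸ s2, --d--▸ s2
  s2 = 0 + 0 | stopped
Q's transition system — 3 states:
  t0 = a.(b.(0 + 0) + c.(0 + 0)) | --a--▸ t1
  t1 = b.(0 + 0) + c.(0 + 0) | --b--▸ t2, --c--▸ t2
  t2 = 0 + 0 | stopped
Executing ad from P (initial set {s0}):
  step 1 (a): {s1}
  step 2 (d): {s2}
  P completes σ.
Executing ad from Q (initial set {t0}):
  step 1 (a): {t1}
  step 2 (d): ∅  — Q cannot continue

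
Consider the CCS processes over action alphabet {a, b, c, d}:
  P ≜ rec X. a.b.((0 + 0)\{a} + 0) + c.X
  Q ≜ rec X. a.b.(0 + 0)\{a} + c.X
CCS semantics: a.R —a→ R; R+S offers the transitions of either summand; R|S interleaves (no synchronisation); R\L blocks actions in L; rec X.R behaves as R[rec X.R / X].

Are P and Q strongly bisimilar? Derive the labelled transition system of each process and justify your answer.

Reachable graph of P (3 states):
  s0 = rec X. a.b.((0 + 0)\{a} + 0) + c.X → =a=> s1, =c=> s0
  s1 = b.((0 + 0)\{a} + 0) → =b=> s2
  s2 = (0 + 0)\{a} + 0 → deadlocked
Reachable graph of Q (3 states):
  t0 = rec X. a.b.(0 + 0)\{a} + c.X → =a=> t1, =c=> t0
  t1 = b.(0 + 0)\{a} → =b=> t2
  t2 = (0 + 0)\{a} → deadlocked
Coarsest stable partition (strong bisimilarity classes):
  B0 = {s0, t0}
  B1 = {s1, t1}
  B2 = {s2, t2}
s0 ∈ B0, t0 ∈ B0 → same block

bisimilar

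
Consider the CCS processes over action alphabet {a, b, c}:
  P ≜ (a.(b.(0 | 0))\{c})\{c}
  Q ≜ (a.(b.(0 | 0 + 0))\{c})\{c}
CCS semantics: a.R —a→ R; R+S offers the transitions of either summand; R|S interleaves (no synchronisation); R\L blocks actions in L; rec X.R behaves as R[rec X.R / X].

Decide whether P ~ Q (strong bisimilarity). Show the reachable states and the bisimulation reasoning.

LTS(P): 3 reachable states
  u0 = (a.(b.(0 | 0))\{c})\{c} | =a=> u1
  u1 = (b.(0 | 0))\{c}\{c} | =b=> u2
  u2 = (0 | 0)\{c}\{c} | ·
LTS(Q): 3 reachable states
  v0 = (a.(b.(0 | 0 + 0))\{c})\{c} | =a=> v1
  v1 = (b.(0 | 0 + 0))\{c}\{c} | =b=> v2
  v2 = (0 | 0 + 0)\{c}\{c} | ·
Partition-refinement fixed point:
  B0 = {u0, v0}
  B1 = {u1, v1}
  B2 = {u2, v2}
u0 ∈ B0, v0 ∈ B0 → same block

P ~ Q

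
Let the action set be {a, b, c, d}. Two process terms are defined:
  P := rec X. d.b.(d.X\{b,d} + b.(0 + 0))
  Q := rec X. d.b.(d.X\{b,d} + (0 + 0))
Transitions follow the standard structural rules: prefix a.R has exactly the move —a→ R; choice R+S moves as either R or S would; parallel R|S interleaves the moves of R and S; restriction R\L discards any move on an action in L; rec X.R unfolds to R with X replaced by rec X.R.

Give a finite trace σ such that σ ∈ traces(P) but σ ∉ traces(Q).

dbb

LTS(P): 5 reachable states
  s0 = rec X. d.b.(d.X\{b,d} + b.(0 + 0)) → -d-> s1
  s1 = b.(d.(rec X. d.b.(d.X\{b,d} + b.(0 + 0)))\{b,d} + b.(0 + 0)) → -b-> s2
  s2 = d.(rec X. d.b.(d.X\{b,d} + b.(0 + 0)))\{b,d} + b.(0 + 0) → -b-> s3, -d-> s4
  s3 = 0 + 0 → ∅
  s4 = (rec X. d.b.(d.X\{b,d} + b.(0 + 0)))\{b,d} → ∅
LTS(Q): 4 reachable states
  t0 = rec X. d.b.(d.X\{b,d} + (0 + 0)) → -d-> t1
  t1 = b.(d.(rec X. d.b.(d.X\{b,d} + (0 + 0)))\{b,d} + (0 + 0)) → -b-> t2
  t2 = d.(rec X. d.b.(d.X\{b,d} + (0 + 0)))\{b,d} + (0 + 0) → -d-> t3
  t3 = (rec X. d.b.(d.X\{b,d} + (0 + 0)))\{b,d} → ∅
Trace ⟨dbb⟩ through P, begin at {s0}:
  after d @ step 1: {s1}
  after b @ step 2: {s2}
  after b @ step 3: {s3}
  ✓ P
Trace ⟨dbb⟩ through Q, begin at {t0}:
  after d @ step 1: {t1}
  after b @ step 2: {t2}
  after b @ step 3: no successor for Q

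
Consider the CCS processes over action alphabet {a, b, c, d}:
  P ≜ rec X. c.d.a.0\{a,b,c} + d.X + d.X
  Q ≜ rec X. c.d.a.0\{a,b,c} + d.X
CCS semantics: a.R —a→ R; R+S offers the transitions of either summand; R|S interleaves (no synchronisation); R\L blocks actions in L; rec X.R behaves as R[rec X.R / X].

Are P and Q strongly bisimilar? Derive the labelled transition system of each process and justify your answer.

Reachable graph of P (4 states):
  s0 = rec X. c.d.a.0\{a,b,c} + d.X + d.X has moves —c→ s1, —d→ s0
  s1 = d.a.0\{a,b,c} has moves —d→ s2
  s2 = a.0\{a,b,c} has moves —a→ s3
  s3 = 0\{a,b,c} has moves (no moves)
Reachable graph of Q (4 states):
  t0 = rec X. c.d.a.0\{a,b,c} + d.X has moves —c→ t1, —d→ t0
  t1 = d.a.0\{a,b,c} has moves —d→ t2
  t2 = a.0\{a,b,c} has moves —a→ t3
  t3 = 0\{a,b,c} has moves (no moves)
Coarsest stable partition (strong bisimilarity classes):
  B0 = {s0, t0}
  B1 = {s1, t1}
  B2 = {s2, t2}
  B3 = {s3, t3}
s0 ∈ B0, t0 ∈ B0 → same block

P ~ Q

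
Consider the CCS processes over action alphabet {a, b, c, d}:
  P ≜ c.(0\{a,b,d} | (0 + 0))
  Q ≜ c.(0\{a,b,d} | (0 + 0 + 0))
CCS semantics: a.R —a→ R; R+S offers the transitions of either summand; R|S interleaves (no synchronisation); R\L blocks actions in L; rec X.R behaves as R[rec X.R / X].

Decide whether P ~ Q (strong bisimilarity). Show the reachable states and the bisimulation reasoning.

P's transition system — 2 states:
  s0 = c.(0\{a,b,d} | (0 + 0)) | ··c··> s1
  s1 = 0\{a,b,d} | (0 + 0) | ∅
Q's transition system — 2 states:
  t0 = c.(0\{a,b,d} | (0 + 0 + 0)) | ··c··> t1
  t1 = 0\{a,b,d} | (0 + 0 + 0) | ∅
Partition-refinement fixed point:
  B0 = {s0, t0}
  B1 = {s1, t1}
s0 ∈ B0, t0 ∈ B0 → same block

P ~ Q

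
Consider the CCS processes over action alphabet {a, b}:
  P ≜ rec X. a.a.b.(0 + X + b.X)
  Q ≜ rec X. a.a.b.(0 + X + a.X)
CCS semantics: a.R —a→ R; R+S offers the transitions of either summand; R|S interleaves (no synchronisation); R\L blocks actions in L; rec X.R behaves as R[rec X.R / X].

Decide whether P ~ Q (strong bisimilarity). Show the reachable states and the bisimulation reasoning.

LTS(P): 4 reachable states
  u0 = rec X. a.a.b.(0 + X + b.X) has moves —a→ u1
  u1 = a.b.(0 + (rec X. a.a.b.(0 + X + b.X)) + b.(rec X. a.a.b.(0 + X + b.X))) has moves —a→ u2
  u2 = b.(0 + (rec X. a.a.b.(0 + X + b.X)) + b.(rec X. a.a.b.(0 + X + b.X))) has moves —b→ u3
  u3 = 0 + (rec X. a.a.b.(0 + X + b.X)) + b.(rec X. a.a.b.(0 + X + b.X)) has moves —a→ u1, —b→ u0
LTS(Q): 4 reachable states
  v0 = rec X. a.a.b.(0 + X + a.X) has moves —a→ v1
  v1 = a.b.(0 + (rec X. a.a.b.(0 + X + a.X)) + a.(rec X. a.a.b.(0 + X + a.X))) has moves —a→ v2
  v2 = b.(0 + (rec X. a.a.b.(0 + X + a.X)) + a.(rec X. a.a.b.(0 + X + a.X))) has moves —b→ v3
  v3 = 0 + (rec X. a.a.b.(0 + X + a.X)) + a.(rec X. a.a.b.(0 + X + a.X)) has moves —a→ v0, —a→ v1
Bisimilarity quotient blocks:
  B0 = {u0}
  B1 = {u1}
  B2 = {u2}
  B3 = {u3}
  B4 = {v0}
  B5 = {v1}
  B6 = {v2}
  B7 = {v3}
u0 ∈ B0, v0 ∈ B4 → different blocks

NO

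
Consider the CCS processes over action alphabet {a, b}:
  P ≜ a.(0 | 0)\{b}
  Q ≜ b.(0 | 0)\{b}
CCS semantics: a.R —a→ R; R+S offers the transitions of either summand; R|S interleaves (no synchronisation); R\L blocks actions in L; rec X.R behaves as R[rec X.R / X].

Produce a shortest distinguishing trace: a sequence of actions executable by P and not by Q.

Reachable graph of P (2 states):
  p0 = a.(0 | 0)\{b} → =a=> p1
  p1 = (0 | 0)\{b} → (no moves)
Reachable graph of Q (2 states):
  q0 = b.(0 | 0)\{b} → =b=> q1
  q1 = (0 | 0)\{b} → (no moves)
Run σ = ⟨a⟩ on P: start {p0}
  step 1 (a): {p1}
  — P admits the full trace.
Run σ = ⟨a⟩ on Q: start {q0}
  step 1 (a): ∅ (Q stuck)

a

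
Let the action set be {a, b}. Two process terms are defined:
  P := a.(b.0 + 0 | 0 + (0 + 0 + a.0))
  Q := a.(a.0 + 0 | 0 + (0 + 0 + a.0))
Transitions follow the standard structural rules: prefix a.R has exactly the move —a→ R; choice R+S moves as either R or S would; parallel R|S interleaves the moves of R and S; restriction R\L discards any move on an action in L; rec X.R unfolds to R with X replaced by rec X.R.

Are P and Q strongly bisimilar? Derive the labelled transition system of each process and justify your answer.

LTS(P): 3 reachable states
  m0 = a.(b.0 + 0 | 0 + (0 + 0 + a.0)) :: ··a··> m1
  m1 = b.0 + 0 | 0 + (0 + 0 + a.0) :: ··a··> m2, ··b··> m2
  m2 = 0 :: stopped
LTS(Q): 3 reachable states
  n0 = a.(a.0 + 0 | 0 + (0 + 0 + a.0)) :: ··a··> n1
  n1 = a.0 + 0 | 0 + (0 + 0 + a.0) :: ··a··> n2
  n2 = 0 :: stopped
Coarsest stable partition (strong bisimilarity classes):
  B0 = {m0}
  B1 = {m1}
  B2 = {m2, n2}
  B3 = {n0}
  B4 = {n1}
m0 ∈ B0, n0 ∈ B3 → different blocks

P ≁ Q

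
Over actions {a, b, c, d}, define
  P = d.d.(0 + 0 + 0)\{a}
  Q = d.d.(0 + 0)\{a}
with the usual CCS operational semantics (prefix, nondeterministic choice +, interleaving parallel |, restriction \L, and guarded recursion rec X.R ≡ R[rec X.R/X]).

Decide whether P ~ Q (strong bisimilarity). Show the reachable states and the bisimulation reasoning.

P ~ Q

Reachable graph of P (3 states):
  s0 = d.d.(0 + 0 + 0)\{a} → -d-> s1
  s1 = d.(0 + 0 + 0)\{a} → -d-> s2
  s2 = (0 + 0 + 0)\{a} → deadlocked
Reachable graph of Q (3 states):
  t0 = d.d.(0 + 0)\{a} → -d-> t1
  t1 = d.(0 + 0)\{a} → -d-> t2
  t2 = (0 + 0)\{a} → deadlocked
Coarsest stable partition (strong bisimilarity classes):
  B0 = {s0, t0}
  B1 = {s1, t1}
  B2 = {s2, t2}
s0 ∈ B0, t0 ∈ B0 → same block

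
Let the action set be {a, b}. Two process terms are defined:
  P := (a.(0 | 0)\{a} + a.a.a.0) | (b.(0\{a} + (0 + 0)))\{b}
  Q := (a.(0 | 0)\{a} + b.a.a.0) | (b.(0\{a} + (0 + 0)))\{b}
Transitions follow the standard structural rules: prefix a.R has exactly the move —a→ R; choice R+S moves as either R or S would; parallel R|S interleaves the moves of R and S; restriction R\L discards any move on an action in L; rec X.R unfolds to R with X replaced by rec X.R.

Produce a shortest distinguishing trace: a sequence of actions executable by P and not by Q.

aa

Reachable graph of P (5 states):
  m0 = (a.(0 | 0)\{a} + a.a.a.0) | (b.(0\{a} + (0 + 0)))\{b} :: =a=> m1, =a=> m2
  m1 = (0 | 0)\{a} | (b.(0\{a} + (0 + 0)))\{b} :: ·
  m2 = a.a.0 | (b.(0\{a} + (0 + 0)))\{b} :: =a=> m3
  m3 = a.0 | (b.(0\{a} + (0 + 0)))\{b} :: =a=> m4
  m4 = 0 | (b.(0\{a} + (0 + 0)))\{b} :: ·
Reachable graph of Q (5 states):
  n0 = (a.(0 | 0)\{a} + b.a.a.0) | (b.(0\{a} + (0 + 0)))\{b} :: =a=> n1, =b=> n2
  n1 = (0 | 0)\{a} | (b.(0\{a} + (0 + 0)))\{b} :: ·
  n2 = a.a.0 | (b.(0\{a} + (0 + 0)))\{b} :: =a=> n3
  n3 = a.0 | (b.(0\{a} + (0 + 0)))\{b} :: =a=> n4
  n4 = 0 | (b.(0\{a} + (0 + 0)))\{b} :: ·
Run σ = ⟨aa⟩ on P: start {m0}
  after a @ step 1: {m1, m2}
  after a @ step 2: {m3}
  — P admits the full trace.
Run σ = ⟨aa⟩ on Q: start {n0}
  after a @ step 1: {n1}
  after a @ step 2: ∅ (Q stuck)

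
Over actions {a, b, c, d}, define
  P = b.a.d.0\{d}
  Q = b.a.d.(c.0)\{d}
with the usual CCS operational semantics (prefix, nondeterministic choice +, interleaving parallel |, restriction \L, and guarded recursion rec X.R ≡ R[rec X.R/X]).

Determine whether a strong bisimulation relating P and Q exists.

Reachable graph of P (4 states):
  m0 = b.a.d.0\{d} ⊢ -b-> m1
  m1 = a.d.0\{d} ⊢ -a-> m2
  m2 = d.0\{d} ⊢ -d-> m3
  m3 = 0\{d} ⊢ stopped
Reachable graph of Q (5 states):
  n0 = b.a.d.(c.0)\{d} ⊢ -b-> n1
  n1 = a.d.(c.0)\{d} ⊢ -a-> n2
  n2 = d.(c.0)\{d} ⊢ -d-> n3
  n3 = (c.0)\{d} ⊢ -c-> n4
  n4 = 0\{d} ⊢ stopped
Partition-refinement fixed point:
  B0 = {m0}
  B1 = {m1}
  B2 = {m2}
  B3 = {m3, n4}
  B4 = {n0}
  B5 = {n1}
  B6 = {n2}
  B7 = {n3}
m0 ∈ B0, n0 ∈ B4 → different blocks

not bisimilar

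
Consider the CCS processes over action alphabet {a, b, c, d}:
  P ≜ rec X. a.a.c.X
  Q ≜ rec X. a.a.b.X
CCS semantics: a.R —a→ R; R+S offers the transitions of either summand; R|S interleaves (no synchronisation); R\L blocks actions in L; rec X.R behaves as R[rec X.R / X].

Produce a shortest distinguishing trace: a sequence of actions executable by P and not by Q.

aac

P's transition system — 3 states:
  m0 = rec X. a.a.c.X | ··a··> m1
  m1 = a.c.(rec X. a.a.c.X) | ··a··> m2
  m2 = c.(rec X. a.a.c.X) | ··c··> m0
Q's transition system — 3 states:
  n0 = rec X. a.a.b.X | ··a··> n1
  n1 = a.b.(rec X. a.a.b.X) | ··a··> n2
  n2 = b.(rec X. a.a.b.X) | ··b··> n0
Run σ = ⟨aac⟩ on P: start {m0}
  after a @ step 1: {m1}
  after a @ step 2: {m2}
  after c @ step 3: {m0}
  ✓ P
Run σ = ⟨aac⟩ on Q: start {n0}
  after a @ step 1: {n1}
  after a @ step 2: {n2}
  after c @ step 3: no successor for Q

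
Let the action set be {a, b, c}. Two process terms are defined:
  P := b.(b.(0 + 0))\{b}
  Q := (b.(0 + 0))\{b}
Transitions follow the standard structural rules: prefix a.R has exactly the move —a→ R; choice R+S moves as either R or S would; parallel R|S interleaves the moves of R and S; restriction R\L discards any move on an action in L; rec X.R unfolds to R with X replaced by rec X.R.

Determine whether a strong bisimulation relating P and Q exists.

P ≁ Q

LTS(P): 2 reachable states
  u0 = b.(b.(0 + 0))\{b} ⊢ --b--▸ u1
  u1 = (b.(0 + 0))\{b} ⊢ stopped
LTS(Q): 1 reachable states
  v0 = (b.(0 + 0))\{b} ⊢ stopped
Partition-refinement fixed point:
  B0 = {u0}
  B1 = {u1, v0}
u0 ∈ B0, v0 ∈ B1 → different blocks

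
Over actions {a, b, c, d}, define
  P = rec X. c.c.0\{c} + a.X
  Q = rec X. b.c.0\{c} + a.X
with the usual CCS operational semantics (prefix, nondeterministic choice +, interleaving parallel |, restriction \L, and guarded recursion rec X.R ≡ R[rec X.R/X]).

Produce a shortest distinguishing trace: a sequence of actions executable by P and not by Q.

Reachable graph of P (3 states):
  p0 = rec X. c.c.0\{c} + a.X → =a=> p0, =c=> p1
  p1 = c.0\{c} → =c=> p2
  p2 = 0\{c} → ·
Reachable graph of Q (3 states):
  q0 = rec X. b.c.0\{c} + a.X → =a=> q0, =b=> q1
  q1 = c.0\{c} → =c=> q2
  q2 = 0\{c} → ·
Trace ⟨c⟩ through P, begin at {p0}:
  after c @ step 1: {p1}
  ✓ P
Trace ⟨c⟩ through Q, begin at {q0}:
  after c @ step 1: ∅  — Q cannot continue

c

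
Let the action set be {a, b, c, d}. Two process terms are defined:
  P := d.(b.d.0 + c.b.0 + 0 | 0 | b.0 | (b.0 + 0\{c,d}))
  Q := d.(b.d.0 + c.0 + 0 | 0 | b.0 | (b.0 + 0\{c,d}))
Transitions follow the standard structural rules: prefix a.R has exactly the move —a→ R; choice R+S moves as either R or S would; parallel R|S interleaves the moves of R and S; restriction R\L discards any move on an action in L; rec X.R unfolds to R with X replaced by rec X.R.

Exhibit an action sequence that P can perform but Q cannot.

LTS(P): 8 reachable states
  u0 = d.(b.d.0 + c.b.0 + 0 | 0 | b.0 | (b.0 + 0\{c,d})) ⊢ =d=> u1
  u1 = b.d.0 + c.b.0 + 0 | 0 | b.0 | (b.0 + 0\{c,d}) ⊢ =b=> u2, =b=> u3, =b=> u4, =c=> u5
  u2 = 0 | 0 | 0 | (b.0 + 0\{c,d}) ⊢ =b=> u6
  u3 = 0 | 0 | b.0 | 0 ⊢ =b=> u6
  u4 = d.0 ⊢ =d=> u7
  u5 = b.0 ⊢ =b=> u7
  u6 = 0 | 0 | 0 | 0 ⊢ deadlocked
  u7 = 0 ⊢ deadlocked
LTS(Q): 7 reachable states
  v0 = d.(b.d.0 + c.0 + 0 | 0 | b.0 | (b.0 + 0\{c,d})) ⊢ =d=> v1
  v1 = b.d.0 + c.0 + 0 | 0 | b.0 | (b.0 + 0\{c,d}) ⊢ =b=> v2, =b=> v3, =b=> v4, =c=> v5
  v2 = 0 | 0 | 0 | (b.0 + 0\{c,d}) ⊢ =b=> v6
  v3 = 0 | 0 | b.0 | 0 ⊢ =b=> v6
  v4 = d.0 ⊢ =d=> v5
  v5 = 0 ⊢ deadlocked
  v6 = 0 | 0 | 0 | 0 ⊢ deadlocked
Executing dcb from P (initial set {u0}):
  after d @ step 1: {u1}
  after c @ step 2: {u5}
  after b @ step 3: {u7}
  ✓ P
Executing dcb from Q (initial set {v0}):
  after d @ step 1: {v1}
  after c @ step 2: {v5}
  after b @ step 3: ∅  — Q cannot continue

dcb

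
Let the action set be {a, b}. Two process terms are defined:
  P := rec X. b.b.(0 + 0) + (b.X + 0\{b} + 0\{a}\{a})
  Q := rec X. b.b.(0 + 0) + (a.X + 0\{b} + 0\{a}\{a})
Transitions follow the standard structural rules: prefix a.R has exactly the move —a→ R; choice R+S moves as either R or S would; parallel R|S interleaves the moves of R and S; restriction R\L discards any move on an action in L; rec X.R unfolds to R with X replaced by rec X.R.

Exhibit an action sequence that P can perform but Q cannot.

LTS(P): 3 reachable states
  m0 = rec X. b.b.(0 + 0) + (b.X + 0\{b} + 0\{a}\{a}) → --b--▸ m0, --b--▸ m1
  m1 = b.(0 + 0) → --b--▸ m2
  m2 = 0 + 0 → ·
LTS(Q): 3 reachable states
  n0 = rec X. b.b.(0 + 0) + (a.X + 0\{b} + 0\{a}\{a}) → --a--▸ n0, --b--▸ n1
  n1 = b.(0 + 0) → --b--▸ n2
  n2 = 0 + 0 → ·
Trace ⟨bbb⟩ through P, begin at {m0}:
  step 1 (b): {m0, m1}
  step 2 (b): {m0, m1, m2}
  step 3 (b): {m0, m1, m2}
  P completes σ.
Trace ⟨bbb⟩ through Q, begin at {n0}:
  step 1 (b): {n1}
  step 2 (b): {n2}
  step 3 (b): ∅  — Q cannot continue

bbb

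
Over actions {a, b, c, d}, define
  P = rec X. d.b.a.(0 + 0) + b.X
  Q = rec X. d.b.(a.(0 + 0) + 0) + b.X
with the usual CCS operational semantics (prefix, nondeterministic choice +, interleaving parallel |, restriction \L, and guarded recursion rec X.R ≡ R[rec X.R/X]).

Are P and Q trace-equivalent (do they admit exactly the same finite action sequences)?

YES

Reachable graph of P (4 states):
  u0 = rec X. d.b.a.(0 + 0) + b.X | —b→ u0, —d→ u1
  u1 = b.a.(0 + 0) | —b→ u2
  u2 = a.(0 + 0) | —a→ u3
  u3 = 0 + 0 | (no moves)
Reachable graph of Q (4 states):
  v0 = rec X. d.b.(a.(0 + 0) + 0) + b.X | —b→ v0, —d→ v1
  v1 = b.(a.(0 + 0) + 0) | —b→ v2
  v2 = a.(0 + 0) + 0 | —a→ v3
  v3 = 0 + 0 | (no moves)
Partition-refinement fixed point:
  B0 = {u0, v0}
  B1 = {u1, v1}
  B2 = {u2, v2}
  B3 = {u3, v3}
u0 ∈ B0, v0 ∈ B0 → same block
Bisimilar ⇒ trace-equivalent.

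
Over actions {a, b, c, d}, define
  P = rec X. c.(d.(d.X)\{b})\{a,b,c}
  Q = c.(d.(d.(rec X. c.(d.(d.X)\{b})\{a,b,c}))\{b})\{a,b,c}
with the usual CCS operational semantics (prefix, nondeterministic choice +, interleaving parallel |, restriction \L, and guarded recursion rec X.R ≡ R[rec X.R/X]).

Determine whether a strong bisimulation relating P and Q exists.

P ~ Q

LTS(P): 4 reachable states
  m0 = rec X. c.(d.(d.X)\{b})\{a,b,c} ⊢ —c→ m1
  m1 = (d.(d.(rec X. c.(d.(d.X)\{b})\{a,b,c}))\{b})\{a,b,c} ⊢ —d→ m2
  m2 = (d.(rec X. c.(d.(d.X)\{b})\{a,b,c}))\{b}\{a,b,c} ⊢ —d→ m3
  m3 = (rec X. c.(d.(d.X)\{b})\{a,b,c})\{b}\{a,b,c} ⊢ stopped
LTS(Q): 4 reachable states
  n0 = c.(d.(d.(rec X. c.(d.(d.X)\{b})\{a,b,c}))\{b})\{a,b,c} ⊢ —c→ n1
  n1 = (d.(d.(rec X. c.(d.(d.X)\{b})\{a,b,c}))\{b})\{a,b,c} ⊢ —d→ n2
  n2 = (d.(rec X. c.(d.(d.X)\{b})\{a,b,c}))\{b}\{a,b,c} ⊢ —d→ n3
  n3 = (rec X. c.(d.(d.X)\{b})\{a,b,c})\{b}\{a,b,c} ⊢ stopped
Bisimilarity quotient blocks:
  B0 = {m0, n0}
  B1 = {m1, n1}
  B2 = {m2, n2}
  B3 = {m3, n3}
m0 ∈ B0, n0 ∈ B0 → same block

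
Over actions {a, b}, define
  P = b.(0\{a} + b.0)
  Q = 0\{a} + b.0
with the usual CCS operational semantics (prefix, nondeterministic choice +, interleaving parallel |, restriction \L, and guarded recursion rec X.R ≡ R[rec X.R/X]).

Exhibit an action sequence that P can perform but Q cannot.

bb

Reachable graph of P (3 states):
  m0 = b.(0\{a} + b.0) :: --b--▸ m1
  m1 = 0\{a} + b.0 :: --b--▸ m2
  m2 = 0 :: stopped
Reachable graph of Q (2 states):
  n0 = 0\{a} + b.0 :: --b--▸ n1
  n1 = 0 :: stopped
Trace ⟨bb⟩ through P, begin at {m0}:
  step 1 (b): {m1}
  step 2 (b): {m2}
  — P admits the full trace.
Trace ⟨bb⟩ through Q, begin at {n0}:
  step 1 (b): {n1}
  step 2 (b): ∅ (Q stuck)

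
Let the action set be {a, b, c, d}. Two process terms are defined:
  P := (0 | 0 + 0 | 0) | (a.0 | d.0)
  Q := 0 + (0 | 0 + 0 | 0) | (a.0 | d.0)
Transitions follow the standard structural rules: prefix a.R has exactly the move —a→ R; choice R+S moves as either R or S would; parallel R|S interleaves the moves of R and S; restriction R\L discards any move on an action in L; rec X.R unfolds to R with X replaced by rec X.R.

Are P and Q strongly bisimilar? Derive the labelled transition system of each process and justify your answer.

P's transition system — 4 states:
  m0 = (0 | 0 + 0 | 0) | (a.0 | d.0) :: —a→ m1, —d→ m2
  m1 = (0 | 0 + 0 | 0) | (0 | d.0) :: —d→ m3
  m2 = (0 | 0 + 0 | 0) | (a.0 | 0) :: —a→ m3
  m3 = (0 | 0 + 0 | 0) | (0 | 0) :: (no moves)
Q's transition system — 4 states:
  n0 = 0 + (0 | 0 + 0 | 0) | (a.0 | d.0) :: —a→ n1, —d→ n2
  n1 = (0 | 0 + 0 | 0) | (0 | d.0) :: —d→ n3
  n2 = (0 | 0 + 0 | 0) | (a.0 | 0) :: —a→ n3
  n3 = (0 | 0 + 0 | 0) | (0 | 0) :: (no moves)
Coarsest stable partition (strong bisimilarity classes):
  B0 = {m0, n0}
  B1 = {m1, n1}
  B2 = {m3, n3}
  B3 = {m2, n2}
m0 ∈ B0, n0 ∈ B0 → same block

bisimilar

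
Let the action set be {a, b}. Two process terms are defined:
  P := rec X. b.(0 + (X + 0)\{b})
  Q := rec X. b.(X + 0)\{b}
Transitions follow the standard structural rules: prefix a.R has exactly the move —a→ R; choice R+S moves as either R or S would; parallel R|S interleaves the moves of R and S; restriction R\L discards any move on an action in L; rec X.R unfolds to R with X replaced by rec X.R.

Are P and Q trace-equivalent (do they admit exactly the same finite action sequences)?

YES

Reachable graph of P (2 states):
  u0 = rec X. b.(0 + (X + 0)\{b}) | -b-> u1
  u1 = 0 + ((rec X. b.(0 + (X + 0)\{b})) + 0)\{b} | deadlocked
Reachable graph of Q (2 states):
  v0 = rec X. b.(X + 0)\{b} | -b-> v1
  v1 = ((rec X. b.(X + 0)\{b}) + 0)\{b} | deadlocked
Partition-refinement fixed point:
  B0 = {u0, v0}
  B1 = {u1, v1}
u0 ∈ B0, v0 ∈ B0 → same block
Bisimilar ⇒ trace-equivalent.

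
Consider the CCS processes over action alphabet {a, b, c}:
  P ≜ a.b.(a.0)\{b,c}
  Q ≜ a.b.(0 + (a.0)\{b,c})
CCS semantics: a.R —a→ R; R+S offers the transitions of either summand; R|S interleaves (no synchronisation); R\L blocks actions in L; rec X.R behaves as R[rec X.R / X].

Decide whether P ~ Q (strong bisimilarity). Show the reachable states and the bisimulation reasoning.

YES

LTS(P): 4 reachable states
  m0 = a.b.(a.0)\{b,c} | —a→ m1
  m1 = b.(a.0)\{b,c} | —b→ m2
  m2 = (a.0)\{b,c} | —a→ m3
  m3 = 0\{b,c} | ∅
LTS(Q): 4 reachable states
  n0 = a.b.(0 + (a.0)\{b,c}) | —a→ n1
  n1 = b.(0 + (a.0)\{b,c}) | —b→ n2
  n2 = 0 + (a.0)\{b,c} | —a→ n3
  n3 = 0\{b,c} | ∅
Coarsest stable partition (strong bisimilarity classes):
  B0 = {m0, n0}
  B1 = {m1, n1}
  B2 = {m2, n2}
  B3 = {m3, n3}
m0 ∈ B0, n0 ∈ B0 → same block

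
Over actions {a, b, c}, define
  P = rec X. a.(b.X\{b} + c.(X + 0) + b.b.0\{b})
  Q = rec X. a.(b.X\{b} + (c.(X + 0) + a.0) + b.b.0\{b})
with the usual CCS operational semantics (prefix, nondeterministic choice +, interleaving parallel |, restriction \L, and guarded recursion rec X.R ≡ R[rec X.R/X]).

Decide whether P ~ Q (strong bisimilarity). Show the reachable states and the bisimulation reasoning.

not bisimilar

Reachable graph of P (8 states):
  u0 = rec X. a.(b.X\{b} + c.(X + 0) + b.b.0\{b}) | --a--▸ u1
  u1 = b.(rec X. a.(b.X\{b} + c.(X + 0) + b.b.0\{b}))\{b} + c.((rec X. a.(b.X\{b} + c.(X + 0) + b.b.0\{b})) + 0) + b.b.0\{b} | --b--▸ u2, --b--▸ u3, --c--▸ u4
  u2 = (rec X. a.(b.X\{b} + c.(X + 0) + b.b.0\{b}))\{b} | --a--▸ u5
  u3 = b.0\{b} | --b--▸ u6
  u4 = (rec X. a.(b.X\{b} + c.(X + 0) + b.b.0\{b})) + 0 | --a--▸ u1
  u5 = (b.(rec X. a.(b.X\{b} + c.(X + 0) + b.b.0\{b}))\{b} + c.((rec X. a.(b.X\{b} + c.(X + 0) + b.b.0\{b})) + 0) + b.b.0\{b})\{b} | --c--▸ u7
  u6 = 0\{b} | ∅
  u7 = ((rec X. a.(b.X\{b} + c.(X + 0) + b.b.0\{b})) + 0)\{b} | --a--▸ u5
Reachable graph of Q (9 states):
  v0 = rec X. a.(b.X\{b} + (c.(X + 0) + a.0) + b.b.0\{b}) | --a--▸ v1
  v1 = b.(rec X. a.(b.X\{b} + (c.(X + 0) + a.0) + b.b.0\{b}))\{b} + (c.((rec X. a.(b.X\{b} + (c.(X + 0) + a.0) + b.b.0\{b})) + 0) + a.0) + b.b.0\{b} | --a--▸ v2, --b--▸ v3, --b--▸ v4, --c--▸ v5
  v2 = 0 | ∅
  v3 = (rec X. a.(b.X\{b} + (c.(X + 0) + a.0) + b.b.0\{b}))\{b} | --a--▸ v6
  v4 = b.0\{b} | --b--▸ v7
  v5 = (rec X. a.(b.X\{b} + (c.(X + 0) + a.0) + b.b.0\{b})) + 0 | --a--▸ v1
  v6 = (b.(rec X. a.(b.X\{b} + (c.(X + 0) + a.0) + b.b.0\{b}))\{b} + (c.((rec X. a.(b.X\{b} + (c.(X + 0) + a.0) + b.b.0\{b})) + 0) + a.0) + b.b.0\{b})\{b} | --a--▸ v7, --c--▸ v8
  v7 = 0\{b} | ∅
  v8 = ((rec X. a.(b.X\{b} + (c.(X + 0) + a.0) + b.b.0\{b})) + 0)\{b} | --a--▸ v6
Partition-refinement fixed point:
  B0 = {u0, u4}
  B1 = {u1}
  B2 = {u2, u7}
  B3 = {u5}
  B4 = {u3, v4}
  B5 = {u6, v2, v7}
  B6 = {v0, v5}
  B7 = {v1}
  B8 = {v3, v8}
  B9 = {v6}
u0 ∈ B0, v0 ∈ B6 → different blocks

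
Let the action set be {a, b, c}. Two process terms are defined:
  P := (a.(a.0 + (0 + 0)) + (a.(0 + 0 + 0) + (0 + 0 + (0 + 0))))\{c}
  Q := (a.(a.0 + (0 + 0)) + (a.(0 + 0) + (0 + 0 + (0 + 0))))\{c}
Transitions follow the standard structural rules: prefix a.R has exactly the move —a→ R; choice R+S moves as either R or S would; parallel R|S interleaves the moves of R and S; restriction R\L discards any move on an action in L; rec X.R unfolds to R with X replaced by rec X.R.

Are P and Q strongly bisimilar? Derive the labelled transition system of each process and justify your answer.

YES

LTS(P): 4 reachable states
  s0 = (a.(a.0 + (0 + 0)) + (a.(0 + 0 + 0) + (0 + 0 + (0 + 0))))\{c} has moves --a--▸ s1, --a--▸ s2
  s1 = (0 + 0 + 0)\{c} has moves stopped
  s2 = (a.0 + (0 + 0))\{c} has moves --a--▸ s3
  s3 = 0\{c} has moves stopped
LTS(Q): 4 reachable states
  t0 = (a.(a.0 + (0 + 0)) + (a.(0 + 0) + (0 + 0 + (0 + 0))))\{c} has moves --a--▸ t1, --a--▸ t2
  t1 = (0 + 0)\{c} has moves stopped
  t2 = (a.0 + (0 + 0))\{c} has moves --a--▸ t3
  t3 = 0\{c} has moves stopped
Bisimilarity quotient blocks:
  B0 = {s0, t0}
  B1 = {s2, t2}
  B2 = {s1, s3, t1, t3}
s0 ∈ B0, t0 ∈ B0 → same block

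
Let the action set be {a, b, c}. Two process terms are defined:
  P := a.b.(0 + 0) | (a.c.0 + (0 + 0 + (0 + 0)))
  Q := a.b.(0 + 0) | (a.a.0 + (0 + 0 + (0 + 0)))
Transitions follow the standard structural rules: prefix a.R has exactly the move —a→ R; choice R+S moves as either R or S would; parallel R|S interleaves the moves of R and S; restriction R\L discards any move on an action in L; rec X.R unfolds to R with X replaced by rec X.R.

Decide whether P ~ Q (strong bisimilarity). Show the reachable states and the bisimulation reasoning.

not bisimilar

LTS(P): 9 reachable states
  u0 = a.b.(0 + 0) | (a.c.0 + (0 + 0 + (0 + 0))) has moves ··a··> u1, ··a··> u2
  u1 = a.b.(0 + 0) | c.0 has moves ··a··> u3, ··c··> u4
  u2 = b.(0 + 0) | (a.c.0 + (0 + 0 + (0 + 0))) has moves ··a··> u3, ··b··> u5
  u3 = b.(0 + 0) | c.0 has moves ··b··> u6, ··c··> u7
  u4 = a.b.(0 + 0) | 0 has moves ··a··> u7
  u5 = (0 + 0) | (a.c.0 + (0 + 0 + (0 + 0))) has moves ··a··> u6
  u6 = (0 + 0) | c.0 has moves ··c··> u8
  u7 = b.(0 + 0) | 0 has moves ··b··> u8
  u8 = (0 + 0) | 0 has moves ∅
LTS(Q): 9 reachable states
  v0 = a.b.(0 + 0) | (a.a.0 + (0 + 0 + (0 + 0))) has moves ··a··> v1, ··a··> v2
  v1 = a.b.(0 + 0) | a.0 has moves ··a··> v3, ··a··> v4
  v2 = b.(0 + 0) | (a.a.0 + (0 + 0 + (0 + 0))) has moves ··a··> v4, ··b··> v5
  v3 = a.b.(0 + 0) | 0 has moves ··a··> v6
  v4 = b.(0 + 0) | a.0 has moves ··a··> v6, ··b··> v7
  v5 = (0 + 0) | (a.a.0 + (0 + 0 + (0 + 0))) has moves ··a··> v7
  v6 = b.(0 + 0) | 0 has moves ··b··> v8
  v7 = (0 + 0) | a.0 has moves ··a··> v8
  v8 = (0 + 0) | 0 has moves ∅
Coarsest stable partition (strong bisimilarity classes):
  B0 = {u0}
  B1 = {u1}
  B2 = {u4, v3}
  B3 = {u7, v6}
  B4 = {u8, v8}
  B5 = {u3}
  B6 = {u6}
  B7 = {u2}
  B8 = {u5}
  B9 = {v0}
  B10 = {v2}
  B11 = {v4}
  B12 = {v7}
  B13 = {v5}
  B14 = {v1}
u0 ∈ B0, v0 ∈ B9 → different blocks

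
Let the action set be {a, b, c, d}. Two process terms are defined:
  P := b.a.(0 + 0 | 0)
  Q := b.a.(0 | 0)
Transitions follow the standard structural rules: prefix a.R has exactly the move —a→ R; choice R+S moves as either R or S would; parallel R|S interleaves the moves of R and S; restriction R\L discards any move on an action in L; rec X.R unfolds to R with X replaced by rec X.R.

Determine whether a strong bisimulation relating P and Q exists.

Reachable graph of P (3 states):
  m0 = b.a.(0 + 0 | 0) :: ··b··> m1
  m1 = a.(0 + 0 | 0) :: ··a··> m2
  m2 = 0 + 0 | 0 :: stopped
Reachable graph of Q (3 states):
  n0 = b.a.(0 | 0) :: ··b··> n1
  n1 = a.(0 | 0) :: ··a··> n2
  n2 = 0 | 0 :: stopped
Partition-refinement fixed point:
  B0 = {m0, n0}
  B1 = {m1, n1}
  B2 = {m2, n2}
m0 ∈ B0, n0 ∈ B0 → same block

bisimilar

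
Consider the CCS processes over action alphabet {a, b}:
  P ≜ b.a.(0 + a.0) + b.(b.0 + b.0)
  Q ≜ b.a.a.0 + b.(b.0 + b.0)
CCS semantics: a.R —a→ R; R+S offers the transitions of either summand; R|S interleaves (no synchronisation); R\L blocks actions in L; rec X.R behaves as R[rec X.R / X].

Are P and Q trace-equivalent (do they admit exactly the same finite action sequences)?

LTS(P): 5 reachable states
  s0 = b.a.(0 + a.0) + b.(b.0 + b.0) | =b=> s1, =b=> s2
  s1 = a.(0 + a.0) | =a=> s3
  s2 = b.0 + b.0 | =b=> s4
  s3 = 0 + a.0 | =a=> s4
  s4 = 0 | stopped
LTS(Q): 5 reachable states
  t0 = b.a.a.0 + b.(b.0 + b.0) | =b=> t1, =b=> t2
  t1 = a.a.0 | =a=> t3
  t2 = b.0 + b.0 | =b=> t4
  t3 = a.0 | =a=> t4
  t4 = 0 | stopped
Coarsest stable partition (strong bisimilarity classes):
  B0 = {s0, t0}
  B1 = {s1, t1}
  B2 = {s3, t3}
  B3 = {s4, t4}
  B4 = {s2, t2}
s0 ∈ B0, t0 ∈ B0 → same block
Bisimilar ⇒ trace-equivalent.

YES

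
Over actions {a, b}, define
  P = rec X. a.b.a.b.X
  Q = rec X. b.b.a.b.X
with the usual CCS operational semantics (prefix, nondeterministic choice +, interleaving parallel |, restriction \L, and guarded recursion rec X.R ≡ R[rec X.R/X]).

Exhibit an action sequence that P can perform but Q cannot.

P's transition system — 4 states:
  p0 = rec X. a.b.a.b.X | =a=> p1
  p1 = b.a.b.(rec X. a.b.a.b.X) | =b=> p2
  p2 = a.b.(rec X. a.b.a.b.X) | =a=> p3
  p3 = b.(rec X. a.b.a.b.X) | =b=> p0
Q's transition system — 4 states:
  q0 = rec X. b.b.a.b.X | =b=> q1
  q1 = b.a.b.(rec X. b.b.a.b.X) | =b=> q2
  q2 = a.b.(rec X. b.b.a.b.X) | =a=> q3
  q3 = b.(rec X. b.b.a.b.X) | =b=> q0
Run σ = ⟨a⟩ on P: start {p0}
  after a @ step 1: {p1}
  P completes σ.
Run σ = ⟨a⟩ on Q: start {q0}
  after a @ step 1: no successor for Q

a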